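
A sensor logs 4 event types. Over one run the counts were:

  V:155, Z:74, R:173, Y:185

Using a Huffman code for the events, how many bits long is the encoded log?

1174

Merge the two smallest weights repeatedly:
Z(74) + V(155) → 229
R(173) + Y(185) → 358
229 + 358 → 587
Total encoded bits = sum of merged weights = 229 + 358 + 587 = 1174.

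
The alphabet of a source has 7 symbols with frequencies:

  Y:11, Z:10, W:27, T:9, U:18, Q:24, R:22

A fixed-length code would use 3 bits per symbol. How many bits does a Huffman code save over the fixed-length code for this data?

32

Fixed-length: 3 bits × 121 symbols = 363 bits.
Huffman merges:
T(9) + Z(10) → 19
Y(11) + U(18) → 29
19 + R(22) → 41
Q(24) + W(27) → 51
29 + 41 → 70
51 + 70 → 121
Huffman total = 19 + 29 + 41 + 51 + 70 + 121 = 331 bits.
Saving = 363 − 331 = 32 bits.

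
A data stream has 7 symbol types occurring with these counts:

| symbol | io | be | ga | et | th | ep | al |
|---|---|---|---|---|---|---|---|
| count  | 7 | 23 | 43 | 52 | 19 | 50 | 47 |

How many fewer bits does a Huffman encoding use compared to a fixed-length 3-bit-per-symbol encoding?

Fixed-length: 3 bits × 241 symbols = 723 bits.
Huffman merges:
io(7) + th(19) → 26
be(23) + 26 → 49
ga(43) + al(47) → 90
49 + ep(50) → 99
et(52) + 90 → 142
99 + 142 → 241
Huffman total = 26 + 49 + 90 + 99 + 142 + 241 = 647 bits.
Saving = 723 − 647 = 76 bits.

76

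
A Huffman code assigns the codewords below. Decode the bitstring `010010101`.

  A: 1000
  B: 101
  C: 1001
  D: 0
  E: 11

DCDB

Read left to right; each codeword is recognised as soon as it completes (prefix code):
  0→D | 1001→C | 0→D | 101→B
Decoded message: DCDB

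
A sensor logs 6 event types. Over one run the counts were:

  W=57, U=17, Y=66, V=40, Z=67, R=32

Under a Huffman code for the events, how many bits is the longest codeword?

4

Merge the two lowest-weight nodes at each step:
combine U(17), R(32) → 49
combine V(40), 49 → 89
combine W(57), Y(66) → 123
combine Z(67), 89 → 156
combine 123, 156 → 279
The rarest symbols sit at the bottom; the longest codeword is 4 bits.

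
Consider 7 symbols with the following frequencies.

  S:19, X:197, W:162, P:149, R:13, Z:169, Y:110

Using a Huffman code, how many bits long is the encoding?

Build the Huffman tree bottom-up:
combine R(13), S(19) → 32
combine 32, Y(110) → 142
combine 142, P(149) → 291
combine W(162), Z(169) → 331
combine X(197), 291 → 488
combine 331, 488 → 819
Total encoded bits = sum of merged weights = 32 + 142 + 291 + 331 + 488 + 819 = 2103.

2103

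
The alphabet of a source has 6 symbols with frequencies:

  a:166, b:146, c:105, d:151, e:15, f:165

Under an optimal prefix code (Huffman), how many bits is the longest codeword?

4

Merge the two lowest-weight nodes at each step:
merge e(15) and c(105): 120
merge 120 and b(146): 266
merge d(151) and f(165): 316
merge a(166) and 266: 432
merge 316 and 432: 748
The first pair merged (e, c) ends up deepest, at depth 4.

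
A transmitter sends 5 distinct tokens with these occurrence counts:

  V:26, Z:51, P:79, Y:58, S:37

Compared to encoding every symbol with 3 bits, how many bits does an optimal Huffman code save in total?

188

Fixed-length: 3 bits × 251 symbols = 753 bits.
Huffman merges:
combine V(26), S(37) → 63
combine Z(51), Y(58) → 109
combine 63, P(79) → 142
combine 109, 142 → 251
Huffman total = 63 + 109 + 142 + 251 = 565 bits.
Saving = 753 − 565 = 188 bits.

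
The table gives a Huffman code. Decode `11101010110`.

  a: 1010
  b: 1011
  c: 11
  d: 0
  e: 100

Read left to right; each codeword is recognised as soon as it completes (prefix code):
  11→c | 1010→a | 1011→b | 0→d
Decoded message: cabd

cabd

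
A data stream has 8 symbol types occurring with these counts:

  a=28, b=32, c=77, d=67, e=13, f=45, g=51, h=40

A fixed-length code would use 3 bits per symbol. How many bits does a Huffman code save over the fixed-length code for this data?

36

Fixed-length: 3 bits × 353 symbols = 1059 bits.
Huffman merges:
combine e(13), a(28) → 41
combine b(32), h(40) → 72
combine 41, f(45) → 86
combine g(51), d(67) → 118
combine 72, c(77) → 149
combine 86, 118 → 204
combine 149, 204 → 353
Huffman total = 41 + 72 + 86 + 118 + 149 + 204 + 353 = 1023 bits.
Saving = 1059 − 1023 = 36 bits.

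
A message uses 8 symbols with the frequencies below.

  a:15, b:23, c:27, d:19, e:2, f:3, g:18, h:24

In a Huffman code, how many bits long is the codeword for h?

Build the tree from the bottom:
merge e(2) and f(3): 5
merge 5 and a(15): 20
merge g(18) and d(19): 37
merge 20 and b(23): 43
merge h(24) and c(27): 51
merge 37 and 43: 80
merge 51 and 80: 131
h sits 2 levels below the root, so its codeword is 2 bits.

2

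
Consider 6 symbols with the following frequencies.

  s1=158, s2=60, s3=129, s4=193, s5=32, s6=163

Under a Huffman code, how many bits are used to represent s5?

4

Huffman merges, smallest pair first:
merge s5(32) and s2(60): 92
merge 92 and s3(129): 221
merge s1(158) and s6(163): 321
merge s4(193) and 221: 414
merge 321 and 414: 735
The subtree containing s5 is merged 4 times, so code length = 4.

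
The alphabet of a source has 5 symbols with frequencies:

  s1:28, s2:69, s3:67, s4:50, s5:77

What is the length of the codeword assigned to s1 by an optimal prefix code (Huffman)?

3

Huffman merges, smallest pair first:
combine s1(28), s4(50) → 78
combine s3(67), s2(69) → 136
combine s5(77), 78 → 155
combine 136, 155 → 291
s1's leaf is at depth 3, giving a 3-bit codeword.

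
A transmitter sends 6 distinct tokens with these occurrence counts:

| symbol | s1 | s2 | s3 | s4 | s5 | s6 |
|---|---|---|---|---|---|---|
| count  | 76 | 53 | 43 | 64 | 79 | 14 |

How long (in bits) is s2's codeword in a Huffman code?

Build the tree from the bottom:
merge s6(14) and s3(43): 57
merge s2(53) and 57: 110
merge s4(64) and s1(76): 140
merge s5(79) and 110: 189
merge 140 and 189: 329
s2's leaf is at depth 3, giving a 3-bit codeword.

3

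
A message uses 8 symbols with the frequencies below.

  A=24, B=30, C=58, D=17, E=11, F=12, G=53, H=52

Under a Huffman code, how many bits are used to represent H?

Repeatedly merge the two smallest:
combine E(11), F(12) → 23
combine D(17), 23 → 40
combine A(24), B(30) → 54
combine 40, H(52) → 92
combine G(53), 54 → 107
combine C(58), 92 → 150
combine 107, 150 → 257
H sits 3 levels below the root, so its codeword is 3 bits.

3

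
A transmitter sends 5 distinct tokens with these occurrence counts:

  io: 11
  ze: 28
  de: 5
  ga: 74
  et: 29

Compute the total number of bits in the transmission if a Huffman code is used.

280

Greedily combine the two least-frequent nodes:
combine de(5), io(11) → 16
combine 16, ze(28) → 44
combine et(29), 44 → 73
combine 73, ga(74) → 147
Each symbol's bit-cost is frequency × depth; summing gives 280 bits (equivalently 16 + 44 + 73 + 147).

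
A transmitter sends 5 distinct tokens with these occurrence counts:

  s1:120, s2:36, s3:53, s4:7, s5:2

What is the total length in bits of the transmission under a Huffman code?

Merge the two smallest weights repeatedly:
combine s5(2), s4(7) → 9
combine 9, s2(36) → 45
combine 45, s3(53) → 98
combine 98, s1(120) → 218
Total encoded bits = sum of merged weights = 9 + 45 + 98 + 218 = 370.

370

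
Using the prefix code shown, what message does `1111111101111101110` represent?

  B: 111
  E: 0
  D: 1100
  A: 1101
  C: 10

Read left to right; each codeword is recognised as soon as it completes (prefix code):
  111→B | 111→B | 1101→A | 111→B | 10→C | 111→B | 0→E
Decoded message: BBABCBE

BBABCBE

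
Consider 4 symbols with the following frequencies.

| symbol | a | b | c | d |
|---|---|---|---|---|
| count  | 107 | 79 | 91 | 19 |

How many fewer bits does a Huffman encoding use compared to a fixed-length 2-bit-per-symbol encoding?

Fixed-length: 2 bits × 296 symbols = 592 bits.
Huffman merges:
combine d(19), b(79) → 98
combine c(91), 98 → 189
combine a(107), 189 → 296
Huffman total = 98 + 189 + 296 = 583 bits.
Saving = 592 − 583 = 9 bits.

9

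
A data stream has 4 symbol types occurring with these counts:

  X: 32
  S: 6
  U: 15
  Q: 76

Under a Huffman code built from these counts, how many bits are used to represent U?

3

Build the tree from the bottom:
S(6) + U(15) → 21
21 + X(32) → 53
53 + Q(76) → 129
U's leaf is at depth 3, giving a 3-bit codeword.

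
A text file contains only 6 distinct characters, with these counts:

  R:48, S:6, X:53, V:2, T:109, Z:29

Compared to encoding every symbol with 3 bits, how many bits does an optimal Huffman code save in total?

226

Fixed-length: 3 bits × 247 symbols = 741 bits.
Huffman merges:
merge V(2) and S(6): 8
merge 8 and Z(29): 37
merge 37 and R(48): 85
merge X(53) and 85: 138
merge T(109) and 138: 247
Huffman total = 8 + 37 + 85 + 138 + 247 = 515 bits.
Saving = 741 − 515 = 226 bits.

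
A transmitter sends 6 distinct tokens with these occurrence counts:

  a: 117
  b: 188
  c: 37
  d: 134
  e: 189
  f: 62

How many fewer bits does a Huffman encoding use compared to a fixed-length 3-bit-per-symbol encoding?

412

Fixed-length: 3 bits × 727 symbols = 2181 bits.
Huffman merges:
c(37) + f(62) → 99
99 + a(117) → 216
d(134) + b(188) → 322
e(189) + 216 → 405
322 + 405 → 727
Huffman total = 99 + 216 + 322 + 405 + 727 = 1769 bits.
Saving = 2181 − 1769 = 412 bits.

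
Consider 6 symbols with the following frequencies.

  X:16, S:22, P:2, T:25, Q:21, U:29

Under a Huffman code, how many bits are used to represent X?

Build the tree from the bottom:
combine P(2), X(16) → 18
combine 18, Q(21) → 39
combine S(22), T(25) → 47
combine U(29), 39 → 68
combine 47, 68 → 115
X's leaf is at depth 4, giving a 4-bit codeword.

4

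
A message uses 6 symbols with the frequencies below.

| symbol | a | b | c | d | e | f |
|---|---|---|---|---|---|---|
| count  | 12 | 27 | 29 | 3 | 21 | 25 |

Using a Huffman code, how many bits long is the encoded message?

Greedily combine the two least-frequent nodes:
combine d(3), a(12) → 15
combine 15, e(21) → 36
combine f(25), b(27) → 52
combine c(29), 36 → 65
combine 52, 65 → 117
The encoded length is the sum of every internal node's weight: 15 + 36 + 52 + 65 + 117 = 285 bits.

285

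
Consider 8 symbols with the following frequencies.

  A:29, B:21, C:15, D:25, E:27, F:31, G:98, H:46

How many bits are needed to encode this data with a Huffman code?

814

Merge the two smallest weights repeatedly:
combine C(15), B(21) → 36
combine D(25), E(27) → 52
combine A(29), F(31) → 60
combine 36, H(46) → 82
combine 52, 60 → 112
combine 82, G(98) → 180
combine 112, 180 → 292
Each symbol's bit-cost is frequency × depth; summing gives 814 bits (equivalently 36 + 52 + 60 + 82 + 112 + 180 + 292).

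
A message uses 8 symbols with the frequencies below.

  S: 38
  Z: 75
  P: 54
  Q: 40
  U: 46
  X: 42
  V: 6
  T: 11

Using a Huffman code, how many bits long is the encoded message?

878

Build the Huffman tree bottom-up:
combine V(6), T(11) → 17
combine 17, S(38) → 55
combine Q(40), X(42) → 82
combine U(46), P(54) → 100
combine 55, Z(75) → 130
combine 82, 100 → 182
combine 130, 182 → 312
Each symbol's bit-cost is frequency × depth; summing gives 878 bits (equivalently 17 + 55 + 82 + 100 + 130 + 182 + 312).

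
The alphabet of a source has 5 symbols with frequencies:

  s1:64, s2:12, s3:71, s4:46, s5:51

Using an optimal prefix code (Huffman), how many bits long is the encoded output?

546

Merge the two smallest weights repeatedly:
merge s2(12) and s4(46): 58
merge s5(51) and 58: 109
merge s1(64) and s3(71): 135
merge 109 and 135: 244
The encoded length is the sum of every internal node's weight: 58 + 109 + 135 + 244 = 546 bits.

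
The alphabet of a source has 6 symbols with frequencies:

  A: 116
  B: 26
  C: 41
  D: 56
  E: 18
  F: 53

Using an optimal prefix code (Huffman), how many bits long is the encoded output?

742

Build the Huffman tree bottom-up:
merge E(18) and B(26): 44
merge C(41) and 44: 85
merge F(53) and D(56): 109
merge 85 and 109: 194
merge A(116) and 194: 310
Total encoded bits = sum of merged weights = 44 + 85 + 109 + 194 + 310 = 742.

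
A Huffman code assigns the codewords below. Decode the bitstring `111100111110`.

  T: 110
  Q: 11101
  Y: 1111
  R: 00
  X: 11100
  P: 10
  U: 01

YRYP

Read left to right; each codeword is recognised as soon as it completes (prefix code):
  1111→Y | 00→R | 1111→Y | 10→P
Decoded message: YRYP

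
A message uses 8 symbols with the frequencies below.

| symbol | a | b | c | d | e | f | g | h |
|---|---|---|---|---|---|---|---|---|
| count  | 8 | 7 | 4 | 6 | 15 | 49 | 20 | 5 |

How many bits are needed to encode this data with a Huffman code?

283

Greedily combine the two least-frequent nodes:
c(4) + h(5) → 9
d(6) + b(7) → 13
a(8) + 9 → 17
13 + e(15) → 28
17 + g(20) → 37
28 + 37 → 65
f(49) + 65 → 114
Total encoded bits = sum of merged weights = 9 + 13 + 17 + 28 + 37 + 65 + 114 = 283.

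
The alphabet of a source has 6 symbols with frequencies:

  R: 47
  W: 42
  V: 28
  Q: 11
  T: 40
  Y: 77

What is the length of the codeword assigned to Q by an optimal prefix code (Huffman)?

Build the tree from the bottom:
Q(11) + V(28) → 39
39 + T(40) → 79
W(42) + R(47) → 89
Y(77) + 79 → 156
89 + 156 → 245
Q sits 4 levels below the root, so its codeword is 4 bits.

4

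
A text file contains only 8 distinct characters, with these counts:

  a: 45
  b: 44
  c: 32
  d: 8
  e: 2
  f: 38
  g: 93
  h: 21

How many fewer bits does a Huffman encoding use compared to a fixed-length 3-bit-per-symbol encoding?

97

Fixed-length: 3 bits × 283 symbols = 849 bits.
Huffman merges:
merge e(2) and d(8): 10
merge 10 and h(21): 31
merge 31 and c(32): 63
merge f(38) and b(44): 82
merge a(45) and 63: 108
merge 82 and g(93): 175
merge 108 and 175: 283
Huffman total = 10 + 31 + 63 + 82 + 108 + 175 + 283 = 752 bits.
Saving = 849 − 752 = 97 bits.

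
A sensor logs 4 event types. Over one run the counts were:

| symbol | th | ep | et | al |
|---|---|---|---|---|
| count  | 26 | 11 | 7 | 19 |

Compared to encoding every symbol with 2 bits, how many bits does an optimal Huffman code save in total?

8

Fixed-length: 2 bits × 63 symbols = 126 bits.
Huffman merges:
combine et(7), ep(11) → 18
combine 18, al(19) → 37
combine th(26), 37 → 63
Huffman total = 18 + 37 + 63 = 118 bits.
Saving = 126 − 118 = 8 bits.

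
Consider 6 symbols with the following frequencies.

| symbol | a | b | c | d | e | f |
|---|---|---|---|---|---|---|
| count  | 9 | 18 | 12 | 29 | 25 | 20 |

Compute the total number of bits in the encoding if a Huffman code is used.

285

Greedily combine the two least-frequent nodes:
a(9) + c(12) → 21
b(18) + f(20) → 38
21 + e(25) → 46
d(29) + 38 → 67
46 + 67 → 113
Total encoded bits = sum of merged weights = 21 + 38 + 46 + 67 + 113 = 285.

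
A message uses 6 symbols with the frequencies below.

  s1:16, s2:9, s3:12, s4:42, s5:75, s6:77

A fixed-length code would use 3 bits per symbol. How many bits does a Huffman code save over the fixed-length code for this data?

Fixed-length: 3 bits × 231 symbols = 693 bits.
Huffman merges:
merge s2(9) and s3(12): 21
merge s1(16) and 21: 37
merge 37 and s4(42): 79
merge s5(75) and s6(77): 152
merge 79 and 152: 231
Huffman total = 21 + 37 + 79 + 152 + 231 = 520 bits.
Saving = 693 − 520 = 173 bits.

173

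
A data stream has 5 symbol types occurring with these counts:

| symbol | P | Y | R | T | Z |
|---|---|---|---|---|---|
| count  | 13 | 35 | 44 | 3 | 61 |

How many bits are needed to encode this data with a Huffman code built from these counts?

318

Build the Huffman tree bottom-up:
combine T(3), P(13) → 16
combine 16, Y(35) → 51
combine R(44), 51 → 95
combine Z(61), 95 → 156
Each symbol's bit-cost is frequency × depth; summing gives 318 bits (equivalently 16 + 51 + 95 + 156).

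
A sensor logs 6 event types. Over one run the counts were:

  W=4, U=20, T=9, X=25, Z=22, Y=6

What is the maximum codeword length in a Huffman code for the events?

4

Merge the two lowest-weight nodes at each step:
W(4) + Y(6) → 10
T(9) + 10 → 19
19 + U(20) → 39
Z(22) + X(25) → 47
39 + 47 → 86
The rarest symbols sit at the bottom; the longest codeword is 4 bits.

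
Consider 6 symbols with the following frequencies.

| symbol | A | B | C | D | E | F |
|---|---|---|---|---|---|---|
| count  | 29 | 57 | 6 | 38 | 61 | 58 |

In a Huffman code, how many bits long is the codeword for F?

2

Huffman merges, smallest pair first:
C(6) + A(29) → 35
35 + D(38) → 73
B(57) + F(58) → 115
E(61) + 73 → 134
115 + 134 → 249
The subtree containing F is merged 2 times, so code length = 2.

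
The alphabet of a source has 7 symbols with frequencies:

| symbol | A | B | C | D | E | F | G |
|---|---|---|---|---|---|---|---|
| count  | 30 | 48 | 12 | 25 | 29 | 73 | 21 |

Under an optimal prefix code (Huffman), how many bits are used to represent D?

3

Huffman merges, smallest pair first:
combine C(12), G(21) → 33
combine D(25), E(29) → 54
combine A(30), 33 → 63
combine B(48), 54 → 102
combine 63, F(73) → 136
combine 102, 136 → 238
D sits 3 levels below the root, so its codeword is 3 bits.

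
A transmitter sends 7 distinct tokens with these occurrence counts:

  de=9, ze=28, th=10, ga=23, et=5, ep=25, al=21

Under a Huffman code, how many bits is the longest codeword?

4

Merge the two lowest-weight nodes at each step:
et(5) + de(9) → 14
th(10) + 14 → 24
al(21) + ga(23) → 44
24 + ep(25) → 49
ze(28) + 44 → 72
49 + 72 → 121
Maximum depth reached is 4.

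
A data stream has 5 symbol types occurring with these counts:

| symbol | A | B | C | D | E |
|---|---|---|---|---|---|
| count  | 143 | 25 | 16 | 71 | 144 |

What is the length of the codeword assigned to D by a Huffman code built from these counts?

3

Build the tree from the bottom:
combine C(16), B(25) → 41
combine 41, D(71) → 112
combine 112, A(143) → 255
combine E(144), 255 → 399
D's leaf is at depth 3, giving a 3-bit codeword.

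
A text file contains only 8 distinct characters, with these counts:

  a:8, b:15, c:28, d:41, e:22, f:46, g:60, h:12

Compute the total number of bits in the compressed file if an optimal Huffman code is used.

Merge the two smallest weights repeatedly:
combine a(8), h(12) → 20
combine b(15), 20 → 35
combine e(22), c(28) → 50
combine 35, d(41) → 76
combine f(46), 50 → 96
combine g(60), 76 → 136
combine 96, 136 → 232
Each symbol's bit-cost is frequency × depth; summing gives 645 bits (equivalently 20 + 35 + 50 + 76 + 96 + 136 + 232).

645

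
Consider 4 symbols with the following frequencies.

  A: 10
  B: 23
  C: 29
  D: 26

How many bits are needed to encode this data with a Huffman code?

Build the Huffman tree bottom-up:
combine A(10), B(23) → 33
combine D(26), C(29) → 55
combine 33, 55 → 88
Total encoded bits = sum of merged weights = 33 + 55 + 88 = 176.

176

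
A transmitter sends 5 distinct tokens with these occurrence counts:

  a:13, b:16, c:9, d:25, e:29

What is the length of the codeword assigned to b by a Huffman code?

Huffman merges, smallest pair first:
c(9) + a(13) → 22
b(16) + 22 → 38
d(25) + e(29) → 54
38 + 54 → 92
b sits 2 levels below the root, so its codeword is 2 bits.

2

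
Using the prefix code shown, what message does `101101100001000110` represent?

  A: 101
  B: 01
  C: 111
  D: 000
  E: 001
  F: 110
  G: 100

AAGEDF

Read left to right; each codeword is recognised as soon as it completes (prefix code):
  101→A | 101→A | 100→G | 001→E | 000→D | 110→F
Decoded message: AAGEDF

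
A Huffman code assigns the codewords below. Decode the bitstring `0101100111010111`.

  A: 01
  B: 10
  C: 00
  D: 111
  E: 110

AABAEBD

Read left to right; each codeword is recognised as soon as it completes (prefix code):
  01→A | 01→A | 10→B | 01→A | 110→E | 10→B | 111→D
Decoded message: AABAEBD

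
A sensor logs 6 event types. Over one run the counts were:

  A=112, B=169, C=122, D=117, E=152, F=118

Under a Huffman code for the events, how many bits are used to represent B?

Huffman merges, smallest pair first:
combine A(112), D(117) → 229
combine F(118), C(122) → 240
combine E(152), B(169) → 321
combine 229, 240 → 469
combine 321, 469 → 790
B sits 2 levels below the root, so its codeword is 2 bits.

2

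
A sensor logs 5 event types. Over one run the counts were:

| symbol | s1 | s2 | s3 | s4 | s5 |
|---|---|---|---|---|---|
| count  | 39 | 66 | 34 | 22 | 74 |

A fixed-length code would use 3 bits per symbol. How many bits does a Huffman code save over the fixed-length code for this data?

Fixed-length: 3 bits × 235 symbols = 705 bits.
Huffman merges:
combine s4(22), s3(34) → 56
combine s1(39), 56 → 95
combine s2(66), s5(74) → 140
combine 95, 140 → 235
Huffman total = 56 + 95 + 140 + 235 = 526 bits.
Saving = 705 − 526 = 179 bits.

179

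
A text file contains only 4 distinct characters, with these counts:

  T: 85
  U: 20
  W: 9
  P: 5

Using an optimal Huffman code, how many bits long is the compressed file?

Merge the two smallest weights repeatedly:
P(5) + W(9) → 14
14 + U(20) → 34
34 + T(85) → 119
The encoded length is the sum of every internal node's weight: 14 + 34 + 119 = 167 bits.

167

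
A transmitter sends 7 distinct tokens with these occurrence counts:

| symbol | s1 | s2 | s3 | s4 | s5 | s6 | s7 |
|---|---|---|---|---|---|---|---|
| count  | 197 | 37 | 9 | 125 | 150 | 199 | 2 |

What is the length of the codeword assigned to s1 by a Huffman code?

Huffman merges, smallest pair first:
combine s7(2), s3(9) → 11
combine 11, s2(37) → 48
combine 48, s4(125) → 173
combine s5(150), 173 → 323
combine s1(197), s6(199) → 396
combine 323, 396 → 719
The subtree containing s1 is merged 2 times, so code length = 2.

2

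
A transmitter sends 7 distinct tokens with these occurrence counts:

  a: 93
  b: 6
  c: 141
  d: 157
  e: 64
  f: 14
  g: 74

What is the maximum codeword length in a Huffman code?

Merge the two lowest-weight nodes at each step:
combine b(6), f(14) → 20
combine 20, e(64) → 84
combine g(74), 84 → 158
combine a(93), c(141) → 234
combine d(157), 158 → 315
combine 234, 315 → 549
The rarest symbols sit at the bottom; the longest codeword is 5 bits.

5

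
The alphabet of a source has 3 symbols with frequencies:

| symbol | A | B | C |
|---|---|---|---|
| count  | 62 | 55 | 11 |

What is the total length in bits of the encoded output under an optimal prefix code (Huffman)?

Merge the two smallest weights repeatedly:
combine C(11), B(55) → 66
combine A(62), 66 → 128
Total encoded bits = sum of merged weights = 66 + 128 = 194.

194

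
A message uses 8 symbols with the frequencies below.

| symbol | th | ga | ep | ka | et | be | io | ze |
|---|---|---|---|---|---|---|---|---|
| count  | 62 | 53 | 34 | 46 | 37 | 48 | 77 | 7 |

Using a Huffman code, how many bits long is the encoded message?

Merge the two smallest weights repeatedly:
ze(7) + ep(34) → 41
et(37) + 41 → 78
ka(46) + be(48) → 94
ga(53) + th(62) → 115
io(77) + 78 → 155
94 + 115 → 209
155 + 209 → 364
The encoded length is the sum of every internal node's weight: 41 + 78 + 94 + 115 + 155 + 209 + 364 = 1056 bits.

1056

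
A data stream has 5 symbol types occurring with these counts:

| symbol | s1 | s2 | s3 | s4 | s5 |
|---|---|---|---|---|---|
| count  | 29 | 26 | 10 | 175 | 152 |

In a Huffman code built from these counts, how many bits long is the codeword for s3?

4

Build the tree from the bottom:
combine s3(10), s2(26) → 36
combine s1(29), 36 → 65
combine 65, s5(152) → 217
combine s4(175), 217 → 392
The subtree containing s3 is merged 4 times, so code length = 4.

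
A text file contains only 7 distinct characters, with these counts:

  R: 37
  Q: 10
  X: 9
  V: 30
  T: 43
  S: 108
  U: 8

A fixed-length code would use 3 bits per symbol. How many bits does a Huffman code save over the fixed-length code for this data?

172

Fixed-length: 3 bits × 245 symbols = 735 bits.
Huffman merges:
combine U(8), X(9) → 17
combine Q(10), 17 → 27
combine 27, V(30) → 57
combine R(37), T(43) → 80
combine 57, 80 → 137
combine S(108), 137 → 245
Huffman total = 17 + 27 + 57 + 80 + 137 + 245 = 563 bits.
Saving = 735 − 563 = 172 bits.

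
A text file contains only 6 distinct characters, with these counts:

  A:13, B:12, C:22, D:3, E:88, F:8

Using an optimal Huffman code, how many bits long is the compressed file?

Greedily combine the two least-frequent nodes:
merge D(3) and F(8): 11
merge 11 and B(12): 23
merge A(13) and C(22): 35
merge 23 and 35: 58
merge 58 and E(88): 146
The encoded length is the sum of every internal node's weight: 11 + 23 + 35 + 58 + 146 = 273 bits.

273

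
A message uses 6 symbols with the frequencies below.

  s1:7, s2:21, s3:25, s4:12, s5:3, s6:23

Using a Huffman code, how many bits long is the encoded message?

214

Merge the two smallest weights repeatedly:
merge s5(3) and s1(7): 10
merge 10 and s4(12): 22
merge s2(21) and 22: 43
merge s6(23) and s3(25): 48
merge 43 and 48: 91
Total encoded bits = sum of merged weights = 10 + 22 + 43 + 48 + 91 = 214.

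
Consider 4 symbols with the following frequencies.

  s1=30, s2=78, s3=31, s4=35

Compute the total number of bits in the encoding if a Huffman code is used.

Merge the two smallest weights repeatedly:
combine s1(30), s3(31) → 61
combine s4(35), 61 → 96
combine s2(78), 96 → 174
Each symbol's bit-cost is frequency × depth; summing gives 331 bits (equivalently 61 + 96 + 174).

331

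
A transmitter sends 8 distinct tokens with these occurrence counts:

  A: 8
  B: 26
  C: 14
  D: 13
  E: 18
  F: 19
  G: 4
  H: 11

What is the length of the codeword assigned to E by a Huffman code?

3

Huffman merges, smallest pair first:
combine G(4), A(8) → 12
combine H(11), 12 → 23
combine D(13), C(14) → 27
combine E(18), F(19) → 37
combine 23, B(26) → 49
combine 27, 37 → 64
combine 49, 64 → 113
The subtree containing E is merged 3 times, so code length = 3.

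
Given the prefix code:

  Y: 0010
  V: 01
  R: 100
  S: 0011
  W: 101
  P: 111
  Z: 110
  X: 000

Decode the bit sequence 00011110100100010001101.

Read left to right; each codeword is recognised as soon as it completes (prefix code):
  000→X | 111→P | 101→W | 0010→Y | 0010→Y | 0011→S | 01→V
Decoded message: XPWYYSV

XPWYYSV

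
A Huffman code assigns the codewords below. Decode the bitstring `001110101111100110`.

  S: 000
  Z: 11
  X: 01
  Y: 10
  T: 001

TZXXZZTY

Read left to right; each codeword is recognised as soon as it completes (prefix code):
  001→T | 11→Z | 01→X | 01→X | 11→Z | 11→Z | 001→T | 10→Y
Decoded message: TZXXZZTY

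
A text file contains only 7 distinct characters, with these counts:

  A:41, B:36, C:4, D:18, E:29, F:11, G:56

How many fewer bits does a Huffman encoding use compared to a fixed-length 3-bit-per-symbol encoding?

85

Fixed-length: 3 bits × 195 symbols = 585 bits.
Huffman merges:
merge C(4) and F(11): 15
merge 15 and D(18): 33
merge E(29) and 33: 62
merge B(36) and A(41): 77
merge G(56) and 62: 118
merge 77 and 118: 195
Huffman total = 15 + 33 + 62 + 77 + 118 + 195 = 500 bits.
Saving = 585 − 500 = 85 bits.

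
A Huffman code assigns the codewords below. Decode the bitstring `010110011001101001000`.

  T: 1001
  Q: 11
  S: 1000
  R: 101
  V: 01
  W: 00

Read left to right; each codeword is recognised as soon as it completes (prefix code):
  01→V | 01→V | 1001→T | 1001→T | 101→R | 00→W | 1000→S
Decoded message: VVTTRWS

VVTTRWS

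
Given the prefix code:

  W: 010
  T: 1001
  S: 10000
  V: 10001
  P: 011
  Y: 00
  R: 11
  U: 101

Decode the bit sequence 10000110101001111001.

Read left to right; each codeword is recognised as soon as it completes (prefix code):
  10000→S | 11→R | 010→W | 1001→T | 11→R | 1001→T
Decoded message: SRWTRT

SRWTRT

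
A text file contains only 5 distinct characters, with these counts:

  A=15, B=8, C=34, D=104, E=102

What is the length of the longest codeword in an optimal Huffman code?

Merge the two lowest-weight nodes at each step:
merge B(8) and A(15): 23
merge 23 and C(34): 57
merge 57 and E(102): 159
merge D(104) and 159: 263
The rarest symbols sit at the bottom; the longest codeword is 4 bits.

4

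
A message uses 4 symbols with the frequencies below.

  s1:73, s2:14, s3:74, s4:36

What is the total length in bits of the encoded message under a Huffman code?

370

Merge the two smallest weights repeatedly:
combine s2(14), s4(36) → 50
combine 50, s1(73) → 123
combine s3(74), 123 → 197
Total encoded bits = sum of merged weights = 50 + 123 + 197 = 370.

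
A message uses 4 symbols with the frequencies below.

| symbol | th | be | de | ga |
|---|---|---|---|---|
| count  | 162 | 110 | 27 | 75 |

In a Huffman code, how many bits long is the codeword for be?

2

Huffman merges, smallest pair first:
merge de(27) and ga(75): 102
merge 102 and be(110): 212
merge th(162) and 212: 374
be's leaf is at depth 2, giving a 2-bit codeword.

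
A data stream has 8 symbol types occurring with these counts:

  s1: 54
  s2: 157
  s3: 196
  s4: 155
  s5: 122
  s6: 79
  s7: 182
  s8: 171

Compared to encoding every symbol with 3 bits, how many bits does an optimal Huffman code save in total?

63

Fixed-length: 3 bits × 1116 symbols = 3348 bits.
Huffman merges:
combine s1(54), s6(79) → 133
combine s5(122), 133 → 255
combine s4(155), s2(157) → 312
combine s8(171), s7(182) → 353
combine s3(196), 255 → 451
combine 312, 353 → 665
combine 451, 665 → 1116
Huffman total = 133 + 255 + 312 + 353 + 451 + 665 + 1116 = 3285 bits.
Saving = 3348 − 3285 = 63 bits.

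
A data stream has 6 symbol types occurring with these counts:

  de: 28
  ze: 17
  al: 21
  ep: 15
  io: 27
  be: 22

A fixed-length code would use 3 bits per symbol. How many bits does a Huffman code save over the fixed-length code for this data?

Fixed-length: 3 bits × 130 symbols = 390 bits.
Huffman merges:
ep(15) + ze(17) → 32
al(21) + be(22) → 43
io(27) + de(28) → 55
32 + 43 → 75
55 + 75 → 130
Huffman total = 32 + 43 + 55 + 75 + 130 = 335 bits.
Saving = 390 − 335 = 55 bits.

55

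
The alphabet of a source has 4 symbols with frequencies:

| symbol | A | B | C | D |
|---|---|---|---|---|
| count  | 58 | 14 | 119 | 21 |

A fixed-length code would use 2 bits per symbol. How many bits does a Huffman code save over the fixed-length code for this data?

84

Fixed-length: 2 bits × 212 symbols = 424 bits.
Huffman merges:
combine B(14), D(21) → 35
combine 35, A(58) → 93
combine 93, C(119) → 212
Huffman total = 35 + 93 + 212 = 340 bits.
Saving = 424 − 340 = 84 bits.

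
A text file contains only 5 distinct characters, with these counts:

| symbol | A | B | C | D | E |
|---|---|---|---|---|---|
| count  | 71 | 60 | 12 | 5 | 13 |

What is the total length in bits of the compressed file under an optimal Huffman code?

298

Merge the two smallest weights repeatedly:
D(5) + C(12) → 17
E(13) + 17 → 30
30 + B(60) → 90
A(71) + 90 → 161
The encoded length is the sum of every internal node's weight: 17 + 30 + 90 + 161 = 298 bits.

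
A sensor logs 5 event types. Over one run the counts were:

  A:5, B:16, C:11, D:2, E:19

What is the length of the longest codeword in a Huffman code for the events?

4

Merge the two lowest-weight nodes at each step:
merge D(2) and A(5): 7
merge 7 and C(11): 18
merge B(16) and 18: 34
merge E(19) and 34: 53
The first pair merged (D, A) ends up deepest, at depth 4.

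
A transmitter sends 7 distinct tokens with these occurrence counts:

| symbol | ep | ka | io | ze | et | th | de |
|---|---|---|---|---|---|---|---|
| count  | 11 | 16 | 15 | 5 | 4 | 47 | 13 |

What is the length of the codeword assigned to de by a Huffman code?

Huffman merges, smallest pair first:
merge et(4) and ze(5): 9
merge 9 and ep(11): 20
merge de(13) and io(15): 28
merge ka(16) and 20: 36
merge 28 and 36: 64
merge th(47) and 64: 111
de's leaf is at depth 3, giving a 3-bit codeword.

3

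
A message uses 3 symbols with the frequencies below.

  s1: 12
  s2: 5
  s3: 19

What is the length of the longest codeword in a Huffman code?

2

Merge the two lowest-weight nodes at each step:
combine s2(5), s1(12) → 17
combine 17, s3(19) → 36
The rarest symbols sit at the bottom; the longest codeword is 2 bits.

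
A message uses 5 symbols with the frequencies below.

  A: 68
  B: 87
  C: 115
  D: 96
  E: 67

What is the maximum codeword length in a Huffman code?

Merge the two lowest-weight nodes at each step:
merge E(67) and A(68): 135
merge B(87) and D(96): 183
merge C(115) and 135: 250
merge 183 and 250: 433
The rarest symbols sit at the bottom; the longest codeword is 3 bits.

3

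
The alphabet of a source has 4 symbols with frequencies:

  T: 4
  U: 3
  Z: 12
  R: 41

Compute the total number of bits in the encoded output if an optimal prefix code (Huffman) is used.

86

Greedily combine the two least-frequent nodes:
combine U(3), T(4) → 7
combine 7, Z(12) → 19
combine 19, R(41) → 60
Each symbol's bit-cost is frequency × depth; summing gives 86 bits (equivalently 7 + 19 + 60).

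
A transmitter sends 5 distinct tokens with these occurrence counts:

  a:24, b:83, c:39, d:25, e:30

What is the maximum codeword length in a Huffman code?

3

Merge the two lowest-weight nodes at each step:
merge a(24) and d(25): 49
merge e(30) and c(39): 69
merge 49 and 69: 118
merge b(83) and 118: 201
Maximum depth reached is 3.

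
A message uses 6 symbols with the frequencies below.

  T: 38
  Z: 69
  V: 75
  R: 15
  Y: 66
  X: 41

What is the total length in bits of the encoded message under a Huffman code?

Build the Huffman tree bottom-up:
combine R(15), T(38) → 53
combine X(41), 53 → 94
combine Y(66), Z(69) → 135
combine V(75), 94 → 169
combine 135, 169 → 304
Total encoded bits = sum of merged weights = 53 + 94 + 135 + 169 + 304 = 755.

755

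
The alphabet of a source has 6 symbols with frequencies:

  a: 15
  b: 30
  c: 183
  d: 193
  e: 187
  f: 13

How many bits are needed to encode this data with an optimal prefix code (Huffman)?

1328

Build the Huffman tree bottom-up:
merge f(13) and a(15): 28
merge 28 and b(30): 58
merge 58 and c(183): 241
merge e(187) and d(193): 380
merge 241 and 380: 621
The encoded length is the sum of every internal node's weight: 28 + 58 + 241 + 380 + 621 = 1328 bits.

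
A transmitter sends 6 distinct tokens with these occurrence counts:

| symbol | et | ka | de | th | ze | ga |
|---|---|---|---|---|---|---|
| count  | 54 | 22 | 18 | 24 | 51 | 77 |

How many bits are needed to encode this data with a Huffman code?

596

Build the Huffman tree bottom-up:
combine de(18), ka(22) → 40
combine th(24), 40 → 64
combine ze(51), et(54) → 105
combine 64, ga(77) → 141
combine 105, 141 → 246
Each symbol's bit-cost is frequency × depth; summing gives 596 bits (equivalently 40 + 64 + 105 + 141 + 246).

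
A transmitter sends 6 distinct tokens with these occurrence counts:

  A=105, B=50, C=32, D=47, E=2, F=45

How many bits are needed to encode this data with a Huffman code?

667

Build the Huffman tree bottom-up:
combine E(2), C(32) → 34
combine 34, F(45) → 79
combine D(47), B(50) → 97
combine 79, 97 → 176
combine A(105), 176 → 281
Each symbol's bit-cost is frequency × depth; summing gives 667 bits (equivalently 34 + 79 + 97 + 176 + 281).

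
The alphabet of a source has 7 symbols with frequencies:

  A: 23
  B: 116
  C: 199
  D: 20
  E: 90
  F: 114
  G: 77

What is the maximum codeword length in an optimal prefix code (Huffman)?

Merge the two lowest-weight nodes at each step:
merge D(20) and A(23): 43
merge 43 and G(77): 120
merge E(90) and F(114): 204
merge B(116) and 120: 236
merge C(199) and 204: 403
merge 236 and 403: 639
The rarest symbols sit at the bottom; the longest codeword is 4 bits.

4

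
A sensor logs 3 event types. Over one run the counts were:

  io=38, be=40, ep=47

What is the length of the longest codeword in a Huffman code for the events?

2

Merge the two lowest-weight nodes at each step:
io(38) + be(40) → 78
ep(47) + 78 → 125
The first pair merged (io, be) ends up deepest, at depth 2.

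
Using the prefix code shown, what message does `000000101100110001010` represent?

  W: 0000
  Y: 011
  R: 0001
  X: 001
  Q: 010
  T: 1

Read left to right; each codeword is recognised as soon as it completes (prefix code):
  0000→W | 001→X | 011→Y | 001→X | 1→T | 0001→R | 010→Q
Decoded message: WXYXTRQ

WXYXTRQ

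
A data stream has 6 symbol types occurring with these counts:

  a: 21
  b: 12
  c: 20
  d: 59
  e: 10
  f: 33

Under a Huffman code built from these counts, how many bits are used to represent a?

Repeatedly merge the two smallest:
combine e(10), b(12) → 22
combine c(20), a(21) → 41
combine 22, f(33) → 55
combine 41, 55 → 96
combine d(59), 96 → 155
The subtree containing a is merged 3 times, so code length = 3.

3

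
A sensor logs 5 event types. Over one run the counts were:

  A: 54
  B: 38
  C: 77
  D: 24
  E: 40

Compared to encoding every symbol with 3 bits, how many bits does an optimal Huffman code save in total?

171

Fixed-length: 3 bits × 233 symbols = 699 bits.
Huffman merges:
merge D(24) and B(38): 62
merge E(40) and A(54): 94
merge 62 and C(77): 139
merge 94 and 139: 233
Huffman total = 62 + 94 + 139 + 233 = 528 bits.
Saving = 699 − 528 = 171 bits.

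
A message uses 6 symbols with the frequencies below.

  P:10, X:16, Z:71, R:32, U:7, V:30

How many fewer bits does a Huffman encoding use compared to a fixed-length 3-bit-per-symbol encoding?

Fixed-length: 3 bits × 166 symbols = 498 bits.
Huffman merges:
U(7) + P(10) → 17
X(16) + 17 → 33
V(30) + R(32) → 62
33 + 62 → 95
Z(71) + 95 → 166
Huffman total = 17 + 33 + 62 + 95 + 166 = 373 bits.
Saving = 498 − 373 = 125 bits.

125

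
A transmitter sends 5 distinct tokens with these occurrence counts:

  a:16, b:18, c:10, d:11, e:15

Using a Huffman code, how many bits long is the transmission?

Build the Huffman tree bottom-up:
merge c(10) and d(11): 21
merge e(15) and a(16): 31
merge b(18) and 21: 39
merge 31 and 39: 70
Each symbol's bit-cost is frequency × depth; summing gives 161 bits (equivalently 21 + 31 + 39 + 70).

161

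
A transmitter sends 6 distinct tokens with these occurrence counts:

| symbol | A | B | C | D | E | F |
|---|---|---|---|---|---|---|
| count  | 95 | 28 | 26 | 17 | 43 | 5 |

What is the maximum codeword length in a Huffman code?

Merge the two lowest-weight nodes at each step:
merge F(5) and D(17): 22
merge 22 and C(26): 48
merge B(28) and E(43): 71
merge 48 and 71: 119
merge A(95) and 119: 214
The first pair merged (F, D) ends up deepest, at depth 4.

4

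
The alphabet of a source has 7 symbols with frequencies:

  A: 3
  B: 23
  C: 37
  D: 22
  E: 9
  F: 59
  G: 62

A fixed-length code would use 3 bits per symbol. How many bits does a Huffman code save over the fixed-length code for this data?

Fixed-length: 3 bits × 215 symbols = 645 bits.
Huffman merges:
A(3) + E(9) → 12
12 + D(22) → 34
B(23) + 34 → 57
C(37) + 57 → 94
F(59) + G(62) → 121
94 + 121 → 215
Huffman total = 12 + 34 + 57 + 94 + 121 + 215 = 533 bits.
Saving = 645 − 533 = 112 bits.

112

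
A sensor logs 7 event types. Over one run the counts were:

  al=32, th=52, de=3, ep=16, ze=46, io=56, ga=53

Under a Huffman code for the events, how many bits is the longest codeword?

5

Merge the two lowest-weight nodes at each step:
de(3) + ep(16) → 19
19 + al(32) → 51
ze(46) + 51 → 97
th(52) + ga(53) → 105
io(56) + 97 → 153
105 + 153 → 258
The rarest symbols sit at the bottom; the longest codeword is 5 bits.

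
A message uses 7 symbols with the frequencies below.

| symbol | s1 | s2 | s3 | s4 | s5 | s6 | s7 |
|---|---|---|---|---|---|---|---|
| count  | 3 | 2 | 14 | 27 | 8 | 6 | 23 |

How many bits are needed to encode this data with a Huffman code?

Greedily combine the two least-frequent nodes:
s2(2) + s1(3) → 5
5 + s6(6) → 11
s5(8) + 11 → 19
s3(14) + 19 → 33
s7(23) + s4(27) → 50
33 + 50 → 83
Each symbol's bit-cost is frequency × depth; summing gives 201 bits (equivalently 5 + 11 + 19 + 33 + 50 + 83).

201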